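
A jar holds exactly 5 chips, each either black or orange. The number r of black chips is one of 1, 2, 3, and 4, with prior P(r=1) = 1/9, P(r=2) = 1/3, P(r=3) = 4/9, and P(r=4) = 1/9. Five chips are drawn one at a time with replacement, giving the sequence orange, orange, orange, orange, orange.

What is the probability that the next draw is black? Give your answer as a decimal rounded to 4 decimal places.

0.3050

For each hypothesis, P(data | H) works out to: P(data | r = 1) = (4/5)(4/5)(4/5)(4/5)(4/5) = 0.32768; P(data | r = 2) = (3/5)(3/5)(3/5)(3/5)(3/5) = 0.07776; P(data | r = 3) = (2/5)(2/5)(2/5)(2/5)(2/5) = 0.01024; P(data | r = 4) = (1/5)(1/5)(1/5)(1/5)(1/5) = 0.00032.
The prior-weighted likelihoods are 1/9 · 0.32768 = 0.036409, 1/3 · 0.07776 = 0.02592, 4/9 · 0.01024 = 0.0045511, 1/9 · 0.00032 = 3.5556e-05; summing to 0.066916.
The posterior is then P(r = 1 | data) = 0.5441, P(r = 2 | data) = 0.38735, P(r = 3 | data) = 0.068013, P(r = 4 | data) = 0.00053135.
So P(black next | data) = Σ P(black next | H) P(H | data) = (1/5)(0.5441) + (2/5)(0.38735) + (3/5)(0.068013) + (4/5)(0.00053135) = 0.30499.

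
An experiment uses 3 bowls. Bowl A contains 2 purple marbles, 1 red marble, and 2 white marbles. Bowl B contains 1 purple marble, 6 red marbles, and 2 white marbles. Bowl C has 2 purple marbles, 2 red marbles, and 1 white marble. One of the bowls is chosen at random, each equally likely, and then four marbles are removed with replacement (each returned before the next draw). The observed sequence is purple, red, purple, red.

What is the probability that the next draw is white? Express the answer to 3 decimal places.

Compute the likelihood of the observed sequence for each case: P(data | bowl A) = (2/5)(1/5)(2/5)(1/5) = 0.0064; P(data | bowl B) = (1/9)(6/9)(1/9)(6/9) = 0.005487; P(data | bowl C) = (2/5)(2/5)(2/5)(2/5) = 0.0256.
The prior-weighted likelihoods are 1/3 · 0.0064 = 0.0021333, 1/3 · 0.005487 = 0.001829, 1/3 · 0.0256 = 0.0085333; with total 0.012496.
Normalising, the posterior is P(bowl A | data) = 0.17073, P(bowl B | data) = 0.14637, P(bowl C | data) = 0.6829.
So P(white next | data) = Σ P(white next | H) P(H | data) = (2/5)(0.17073) + (2/9)(0.14637) + (1/5)(0.6829) = 0.2374.

0.237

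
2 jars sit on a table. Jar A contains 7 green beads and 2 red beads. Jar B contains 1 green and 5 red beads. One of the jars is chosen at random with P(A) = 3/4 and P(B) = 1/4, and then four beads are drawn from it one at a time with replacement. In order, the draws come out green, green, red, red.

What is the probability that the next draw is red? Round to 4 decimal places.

0.3305

For each hypothesis, P(data | H) works out to: P(data | jar A) = (7/9)(7/9)(2/9)(2/9) = 0.029873; P(data | jar B) = (1/6)(1/6)(5/6)(5/6) = 0.01929.
The prior-weighted likelihoods are 3/4 · 0.029873 = 0.022405, 1/4 · 0.01929 = 0.0048225; summing to 0.027228.
Normalising, the posterior is P(jar A | data) = 0.82288, P(jar B | data) = 0.17712.
The predictive probability is P(red next | data) = (2/9)(0.82288) + (5/6)(0.17712) = 0.33046.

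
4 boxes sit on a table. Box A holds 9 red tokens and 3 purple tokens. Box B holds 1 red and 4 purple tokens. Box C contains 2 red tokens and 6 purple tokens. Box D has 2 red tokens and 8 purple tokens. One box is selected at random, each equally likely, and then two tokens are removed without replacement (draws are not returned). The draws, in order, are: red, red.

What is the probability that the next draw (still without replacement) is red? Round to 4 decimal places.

0.6328

Compute the likelihood of the observed sequence for each case: P(data | box A) = (9/12)(8/11) = 0.54545; P(data | box B) = (1/5)(0/4) = 0; P(data | box C) = (2/8)(1/7) = 0.035714; P(data | box D) = (2/10)(1/9) = 0.022222.
The prior-weighted likelihoods are 1/4 · 0.54545 = 0.13636, 1/4 · 0 = 0, 1/4 · 0.035714 = 0.0089286, 1/4 · 0.022222 = 0.0055556; summing to 0.15085.
Dividing through by the total gives posterior P(box A | data) = 0.90398, P(box B | data) = 0, P(box C | data) = 0.059189, P(box D | data) = 0.036829.
Averaging over the posterior, P(red next | data) = (7/10)(0.90398) + (0)(0.059189) + (0)(0.036829) = 0.63279.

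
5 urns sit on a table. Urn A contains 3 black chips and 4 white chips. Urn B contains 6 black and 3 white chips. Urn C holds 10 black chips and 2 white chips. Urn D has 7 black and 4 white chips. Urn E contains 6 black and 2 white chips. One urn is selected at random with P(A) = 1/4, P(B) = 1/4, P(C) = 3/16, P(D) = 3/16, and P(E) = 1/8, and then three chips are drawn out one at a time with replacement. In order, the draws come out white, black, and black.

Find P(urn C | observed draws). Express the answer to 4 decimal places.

0.1667

Under each hypothesis, the probability of the observed sequence is: P(data | urn A) = (4/7)(3/7)(3/7) = 0.10496; P(data | urn B) = (3/9)(6/9)(6/9) = 0.14815; P(data | urn C) = (2/12)(10/12)(10/12) = 0.11574; P(data | urn D) = (4/11)(7/11)(7/11) = 0.14726; P(data | urn E) = (2/8)(6/8)(6/8) = 0.14062.
Multiplying each by its prior: 1/4 · 0.10496 = 0.026239, 1/4 · 0.14815 = 0.037037, 3/16 · 0.11574 = 0.021701, 3/16 · 0.14726 = 0.027611, 1/8 · 0.14062 = 0.017578; summing to 0.13017.
Hence P(urn C | data) = (0.021701) / (0.13017) = 0.16672.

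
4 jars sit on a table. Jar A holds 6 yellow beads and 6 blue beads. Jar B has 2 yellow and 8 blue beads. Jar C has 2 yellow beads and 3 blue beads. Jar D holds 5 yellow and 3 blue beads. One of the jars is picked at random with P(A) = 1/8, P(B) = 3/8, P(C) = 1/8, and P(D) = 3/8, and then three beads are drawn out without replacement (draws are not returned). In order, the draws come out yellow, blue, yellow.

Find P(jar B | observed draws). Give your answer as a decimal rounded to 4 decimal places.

For each hypothesis, P(data | H) works out to: P(data | jar A) = (6/12)(6/11)(5/10) = 0.13636; P(data | jar B) = (2/10)(8/9)(1/8) = 0.022222; P(data | jar C) = (2/5)(3/4)(1/3) = 0.1; P(data | jar D) = (5/8)(3/7)(4/6) = 0.17857.
Weighting by the prior gives 1/8 · 0.13636 = 0.017045, 3/8 · 0.022222 = 0.0083333, 1/8 · 0.1 = 0.0125, 3/8 · 0.17857 = 0.066964; summing to 0.10484.
By Bayes' rule, P(jar B | data) = (0.0083333) / (0.10484) = 0.079484.

0.0795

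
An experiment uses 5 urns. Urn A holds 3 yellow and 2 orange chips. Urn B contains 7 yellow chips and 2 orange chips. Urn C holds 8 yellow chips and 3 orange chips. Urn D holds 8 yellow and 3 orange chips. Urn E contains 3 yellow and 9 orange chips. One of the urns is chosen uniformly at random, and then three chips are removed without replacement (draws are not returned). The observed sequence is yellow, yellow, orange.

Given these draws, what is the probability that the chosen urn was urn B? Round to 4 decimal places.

0.2231

Under each hypothesis, the probability of the observed sequence is: P(data | urn A) = (3/5)(2/4)(2/3) = 0.2; P(data | urn B) = (7/9)(6/8)(2/7) = 0.16667; P(data | urn C) = (8/11)(7/10)(3/9) = 0.1697; P(data | urn D) = (8/11)(7/10)(3/9) = 0.1697; P(data | urn E) = (3/12)(2/11)(9/10) = 0.040909.
Multiplying each by its prior: 1/5 · 0.2 = 0.04, 1/5 · 0.16667 = 0.033333, 1/5 · 0.1697 = 0.033939, 1/5 · 0.1697 = 0.033939, 1/5 · 0.040909 = 0.0081818; with total 0.14939.
So P(urn B | data) = (0.033333) / (0.14939) = 0.22312.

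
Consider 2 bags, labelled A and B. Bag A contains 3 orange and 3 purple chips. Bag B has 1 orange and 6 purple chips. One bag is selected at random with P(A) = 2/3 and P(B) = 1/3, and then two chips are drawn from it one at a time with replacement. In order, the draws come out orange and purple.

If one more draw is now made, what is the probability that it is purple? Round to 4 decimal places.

For each hypothesis, P(data | H) works out to: P(data | bag A) = (3/6)(3/6) = 1/4; P(data | bag B) = (1/7)(6/7) = 6/49.
The prior-weighted likelihoods are 2/3 · 1/4 = 1/6, 1/3 · 6/49 = 2/49; with total 61/294.
The posterior is then P(bag A | data) = 49/61, P(bag B | data) = 12/61.
So P(purple next | data) = Σ P(purple next | H) P(H | data) = (1/2)(49/61) + (6/7)(12/61) = 487/854.

0.5703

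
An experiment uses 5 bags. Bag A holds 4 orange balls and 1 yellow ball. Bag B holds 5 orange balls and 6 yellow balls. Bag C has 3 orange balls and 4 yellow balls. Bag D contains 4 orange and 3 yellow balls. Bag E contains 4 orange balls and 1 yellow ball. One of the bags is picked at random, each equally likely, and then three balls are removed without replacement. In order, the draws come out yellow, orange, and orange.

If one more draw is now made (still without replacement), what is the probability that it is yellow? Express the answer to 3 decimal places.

0.306

The likelihood of the observed sequence under each hypothesis: P(data | bag A) = (1/5)(4/4)(3/3) = 0.2; P(data | bag B) = (6/11)(5/10)(4/9) = 0.12121; P(data | bag C) = (4/7)(3/6)(2/5) = 0.11429; P(data | bag D) = (3/7)(4/6)(3/5) = 0.17143; P(data | bag E) = (1/5)(4/4)(3/3) = 0.2.
The prior-weighted likelihoods are 1/5 · 0.2 = 0.04, 1/5 · 0.12121 = 0.024242, 1/5 · 0.11429 = 0.022857, 1/5 · 0.17143 = 0.034286, 1/5 · 0.2 = 0.04; summing to 0.16139.
Normalising, the posterior is P(bag A | data) = 0.24785, P(bag B | data) = 0.15021, P(bag C | data) = 0.14163, P(bag D | data) = 0.21245, P(bag E | data) = 0.24785.
So P(yellow next | data) = Σ P(yellow next | H) P(H | data) = (0)(0.24785) + (5/8)(0.15021) + (3/4)(0.14163) + (1/2)(0.21245) + (0)(0.24785) = 0.30633.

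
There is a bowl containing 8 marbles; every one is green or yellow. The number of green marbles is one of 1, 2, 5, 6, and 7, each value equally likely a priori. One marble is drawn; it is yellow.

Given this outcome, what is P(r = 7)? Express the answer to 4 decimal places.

0.0526

Compute the likelihood of this draw for each case: P(data | r = 1) = (7/8) = 7/8; P(data | r = 2) = (6/8) = 3/4; P(data | r = 5) = (3/8) = 3/8; P(data | r = 6) = (2/8) = 1/4; P(data | r = 7) = (1/8) = 1/8.
The prior-weighted likelihoods are 1/5 · 7/8 = 7/40, 1/5 · 3/4 = 3/20, 1/5 · 3/8 = 3/40, 1/5 · 1/4 = 1/20, 1/5 · 1/8 = 1/40; summing to 19/40.
So P(r = 7 | data) = (1/40) / (19/40) = 1/19.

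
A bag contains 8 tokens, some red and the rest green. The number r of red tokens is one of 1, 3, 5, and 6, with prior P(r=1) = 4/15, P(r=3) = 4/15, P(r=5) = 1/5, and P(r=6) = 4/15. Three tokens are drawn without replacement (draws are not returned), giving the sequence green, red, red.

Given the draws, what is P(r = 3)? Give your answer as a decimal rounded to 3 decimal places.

The likelihood of the observed sequence under each hypothesis: P(data | r = 1) = (7/8)(1/7)(0/6) = 0; P(data | r = 3) = (5/8)(3/7)(2/6) = 5/56; P(data | r = 5) = (3/8)(5/7)(4/6) = 5/28; P(data | r = 6) = (2/8)(6/7)(5/6) = 5/28.
Weighting by the prior gives 4/15 · 0 = 0, 4/15 · 5/56 = 1/42, 1/5 · 5/28 = 1/28, 4/15 · 5/28 = 1/21; with total 3/28.
By Bayes' rule, P(r = 3 | data) = (1/42) / (3/28) = 2/9.

0.222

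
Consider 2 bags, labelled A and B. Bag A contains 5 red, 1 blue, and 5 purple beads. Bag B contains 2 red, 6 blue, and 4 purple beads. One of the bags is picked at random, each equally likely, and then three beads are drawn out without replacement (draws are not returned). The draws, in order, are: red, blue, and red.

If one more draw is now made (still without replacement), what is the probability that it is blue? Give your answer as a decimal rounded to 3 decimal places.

0.172

Under each hypothesis, the probability of the observed sequence is: P(data | bag A) = (5/11)(1/10)(4/9) = 0.020202; P(data | bag B) = (2/12)(6/11)(1/10) = 0.0090909.
The prior-weighted likelihoods are 1/2 · 0.020202 = 0.010101, 1/2 · 0.0090909 = 0.0045455; summing to 0.014646.
Normalising, the posterior is P(bag A | data) = 0.68966, P(bag B | data) = 0.31034.
The predictive probability is P(blue next | data) = (0)(0.68966) + (5/9)(0.31034) = 0.17241.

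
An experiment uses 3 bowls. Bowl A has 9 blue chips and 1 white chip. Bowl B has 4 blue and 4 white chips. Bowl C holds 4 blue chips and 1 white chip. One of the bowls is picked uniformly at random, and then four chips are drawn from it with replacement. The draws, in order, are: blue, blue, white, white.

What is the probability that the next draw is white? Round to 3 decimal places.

0.386

The likelihood of the observed sequence under each hypothesis: P(data | bowl A) = (9/10)(9/10)(1/10)(1/10) = 0.0081; P(data | bowl B) = (4/8)(4/8)(4/8)(4/8) = 0.0625; P(data | bowl C) = (4/5)(4/5)(1/5)(1/5) = 0.0256.
The prior-weighted likelihoods are 1/3 · 0.0081 = 0.0027, 1/3 · 0.0625 = 0.020833, 1/3 · 0.0256 = 0.0085333; summing to 0.032067.
The posterior is then P(bowl A | data) = 0.0842, P(bowl B | data) = 0.64969, P(bowl C | data) = 0.26611.
Averaging over the posterior, P(white next | data) = (1/10)(0.0842) + (1/2)(0.64969) + (1/5)(0.26611) = 0.38649.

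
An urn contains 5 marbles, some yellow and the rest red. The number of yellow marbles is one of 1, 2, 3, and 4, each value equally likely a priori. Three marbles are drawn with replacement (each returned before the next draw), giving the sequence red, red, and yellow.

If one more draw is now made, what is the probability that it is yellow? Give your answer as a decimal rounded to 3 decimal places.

0.416

Under each hypothesis, the probability of the observed sequence is: P(data | r = 1) = (4/5)(4/5)(1/5) = 16/125; P(data | r = 2) = (3/5)(3/5)(2/5) = 18/125; P(data | r = 3) = (2/5)(2/5)(3/5) = 12/125; P(data | r = 4) = (1/5)(1/5)(4/5) = 4/125.
Multiplying each by its prior: 1/4 · 16/125 = 4/125, 1/4 · 18/125 = 9/250, 1/4 · 12/125 = 3/125, 1/4 · 4/125 = 1/125; summing to 1/10.
Normalising, the posterior is P(r = 1 | data) = 8/25, P(r = 2 | data) = 9/25, P(r = 3 | data) = 6/25, P(r = 4 | data) = 2/25.
The predictive probability is P(yellow next | data) = (1/5)(8/25) + (2/5)(9/25) + (3/5)(6/25) + (4/5)(2/25) = 52/125.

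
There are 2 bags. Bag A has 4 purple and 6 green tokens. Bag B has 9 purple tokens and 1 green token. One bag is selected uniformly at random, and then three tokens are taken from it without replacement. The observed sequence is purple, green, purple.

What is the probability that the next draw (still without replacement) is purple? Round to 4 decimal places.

For each hypothesis, P(data | H) works out to: P(data | bag A) = (4/10)(6/9)(3/8) = 1/10; P(data | bag B) = (9/10)(1/9)(8/8) = 1/10.
Multiplying each by its prior: 1/2 · 1/10 = 1/20, 1/2 · 1/10 = 1/20; summing to 1/10.
Normalising, the posterior is P(bag A | data) = 1/2, P(bag B | data) = 1/2.
Averaging over the posterior, P(purple next | data) = (2/7)(1/2) + (1)(1/2) = 9/14.

0.6429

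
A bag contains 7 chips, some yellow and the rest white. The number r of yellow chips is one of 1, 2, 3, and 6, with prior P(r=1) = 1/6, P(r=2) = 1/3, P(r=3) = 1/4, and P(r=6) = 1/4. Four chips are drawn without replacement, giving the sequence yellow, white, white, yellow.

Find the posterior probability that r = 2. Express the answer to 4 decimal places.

0.4255

Compute the likelihood of the observed sequence for each case: P(data | r = 1) = (1/7)(6/6)(5/5)(0/4) = 0; P(data | r = 2) = (2/7)(5/6)(4/5)(1/4) = 0.047619; P(data | r = 3) = (3/7)(4/6)(3/5)(2/4) = 0.085714; P(data | r = 6) = (6/7)(1/6)(0/5) = 0.
Multiplying each by its prior: 1/6 · 0 = 0, 1/3 · 0.047619 = 0.015873, 1/4 · 0.085714 = 0.021429, 1/4 · 0 = 0; these sum to 0.037302.
By Bayes' rule, P(r = 2 | data) = (0.015873) / (0.037302) = 0.42553.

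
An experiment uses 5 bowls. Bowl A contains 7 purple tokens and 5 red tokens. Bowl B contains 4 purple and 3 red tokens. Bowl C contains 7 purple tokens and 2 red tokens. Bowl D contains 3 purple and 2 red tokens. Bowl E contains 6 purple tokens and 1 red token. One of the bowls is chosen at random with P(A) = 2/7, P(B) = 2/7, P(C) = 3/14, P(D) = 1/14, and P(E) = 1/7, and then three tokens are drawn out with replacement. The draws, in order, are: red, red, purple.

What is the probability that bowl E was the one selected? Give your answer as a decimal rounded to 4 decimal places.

Under each hypothesis, the probability of the observed sequence is: P(data | bowl A) = (5/12)(5/12)(7/12) = 0.10127; P(data | bowl B) = (3/7)(3/7)(4/7) = 0.10496; P(data | bowl C) = (2/9)(2/9)(7/9) = 0.038409; P(data | bowl D) = (2/5)(2/5)(3/5) = 0.096; P(data | bowl E) = (1/7)(1/7)(6/7) = 0.017493.
The prior-weighted likelihoods are 2/7 · 0.10127 = 0.028935, 2/7 · 0.10496 = 0.029988, 3/14 · 0.038409 = 0.0082305, 1/14 · 0.096 = 0.0068571, 1/7 · 0.017493 = 0.002499; these sum to 0.076509.
So P(bowl E | data) = (0.002499) / (0.076509) = 0.032662.

0.0327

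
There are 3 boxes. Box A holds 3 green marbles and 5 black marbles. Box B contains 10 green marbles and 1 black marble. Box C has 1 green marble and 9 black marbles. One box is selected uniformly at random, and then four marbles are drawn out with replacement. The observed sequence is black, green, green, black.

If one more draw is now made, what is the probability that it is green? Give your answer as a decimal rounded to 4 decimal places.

Compute the likelihood of the observed sequence for each case: P(data | box A) = (5/8)(3/8)(3/8)(5/8) = 0.054932; P(data | box B) = (1/11)(10/11)(10/11)(1/11) = 0.0068301; P(data | box C) = (9/10)(1/10)(1/10)(9/10) = 0.0081.
Weighting by the prior gives 1/3 · 0.054932 = 0.018311, 1/3 · 0.0068301 = 0.0022767, 1/3 · 0.0081 = 0.0027; summing to 0.023287.
Normalising, the posterior is P(box A | data) = 0.78629, P(box B | data) = 0.097766, P(box C | data) = 0.11594.
Averaging over the posterior, P(green next | data) = (3/8)(0.78629) + (10/11)(0.097766) + (1/10)(0.11594) = 0.39533.

0.3953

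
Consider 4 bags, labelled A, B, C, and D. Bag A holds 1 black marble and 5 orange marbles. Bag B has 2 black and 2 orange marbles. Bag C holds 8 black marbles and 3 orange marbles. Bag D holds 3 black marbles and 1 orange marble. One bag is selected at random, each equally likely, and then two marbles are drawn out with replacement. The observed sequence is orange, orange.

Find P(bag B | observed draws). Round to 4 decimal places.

0.2312

Under each hypothesis, the probability of the observed sequence is: P(data | bag A) = (5/6)(5/6) = 0.69444; P(data | bag B) = (2/4)(2/4) = 0.25; P(data | bag C) = (3/11)(3/11) = 0.07438; P(data | bag D) = (1/4)(1/4) = 0.0625.
Multiplying each by its prior: 1/4 · 0.69444 = 0.17361, 1/4 · 0.25 = 0.0625, 1/4 · 0.07438 = 0.018595, 1/4 · 0.0625 = 0.015625; summing to 0.27033.
Therefore the posterior P(bag B | data) = (0.0625) / (0.27033) = 0.2312.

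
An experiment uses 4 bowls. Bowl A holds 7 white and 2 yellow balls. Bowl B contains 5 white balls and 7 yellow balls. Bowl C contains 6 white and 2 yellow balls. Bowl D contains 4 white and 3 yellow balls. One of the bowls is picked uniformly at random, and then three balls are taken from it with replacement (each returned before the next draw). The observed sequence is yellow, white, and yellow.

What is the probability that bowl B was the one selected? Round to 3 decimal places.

0.427

The likelihood of the observed sequence under each hypothesis: P(data | bowl A) = (2/9)(7/9)(2/9) = 0.038409; P(data | bowl B) = (7/12)(5/12)(7/12) = 0.14178; P(data | bowl C) = (2/8)(6/8)(2/8) = 0.046875; P(data | bowl D) = (3/7)(4/7)(3/7) = 0.10496.
Weighting by the prior gives 1/4 · 0.038409 = 0.0096022, 1/4 · 0.14178 = 0.035446, 1/4 · 0.046875 = 0.011719, 1/4 · 0.10496 = 0.026239; these sum to 0.083006.
So P(bowl B | data) = (0.035446) / (0.083006) = 0.42703.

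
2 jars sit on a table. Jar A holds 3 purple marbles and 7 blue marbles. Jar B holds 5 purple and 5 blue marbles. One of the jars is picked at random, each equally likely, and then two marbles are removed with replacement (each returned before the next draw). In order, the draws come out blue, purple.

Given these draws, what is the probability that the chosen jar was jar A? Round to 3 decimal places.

0.457

The likelihood of the observed sequence under each hypothesis: P(data | jar A) = (7/10)(3/10) = 21/100; P(data | jar B) = (5/10)(5/10) = 1/4.
The prior-weighted likelihoods are 1/2 · 21/100 = 21/200, 1/2 · 1/4 = 1/8; with total 23/100.
Therefore the posterior P(jar A | data) = (21/200) / (23/100) = 21/46.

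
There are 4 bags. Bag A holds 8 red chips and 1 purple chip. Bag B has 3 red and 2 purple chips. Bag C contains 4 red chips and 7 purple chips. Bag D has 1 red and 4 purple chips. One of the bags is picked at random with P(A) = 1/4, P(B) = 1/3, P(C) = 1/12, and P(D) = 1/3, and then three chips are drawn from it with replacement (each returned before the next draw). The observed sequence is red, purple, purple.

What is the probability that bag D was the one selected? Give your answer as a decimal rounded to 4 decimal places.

0.4758

The likelihood of the observed sequence under each hypothesis: P(data | bag A) = (8/9)(1/9)(1/9) = 0.010974; P(data | bag B) = (3/5)(2/5)(2/5) = 0.096; P(data | bag C) = (4/11)(7/11)(7/11) = 0.14726; P(data | bag D) = (1/5)(4/5)(4/5) = 0.128.
Weighting by the prior gives 1/4 · 0.010974 = 0.0027435, 1/3 · 0.096 = 0.032, 1/12 · 0.14726 = 0.012271, 1/3 · 0.128 = 0.042667; these sum to 0.089682.
Therefore the posterior P(bag D | data) = (0.042667) / (0.089682) = 0.47576.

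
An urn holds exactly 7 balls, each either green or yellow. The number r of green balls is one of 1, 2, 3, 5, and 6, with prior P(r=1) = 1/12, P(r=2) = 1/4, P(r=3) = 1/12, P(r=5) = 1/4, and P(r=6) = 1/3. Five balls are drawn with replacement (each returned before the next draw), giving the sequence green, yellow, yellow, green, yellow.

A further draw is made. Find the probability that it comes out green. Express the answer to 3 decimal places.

0.414

For each hypothesis, P(data | H) works out to: P(data | r = 1) = (1/7)(6/7)(6/7)(1/7)(6/7) = 0.012852; P(data | r = 2) = (2/7)(5/7)(5/7)(2/7)(5/7) = 0.02975; P(data | r = 3) = (3/7)(4/7)(4/7)(3/7)(4/7) = 0.034271; P(data | r = 5) = (5/7)(2/7)(2/7)(5/7)(2/7) = 0.0119; P(data | r = 6) = (6/7)(1/7)(1/7)(6/7)(1/7) = 0.002142.
Multiplying each by its prior: 1/12 · 0.012852 = 0.001071, 1/4 · 0.02975 = 0.0074374, 1/12 · 0.034271 = 0.002856, 1/4 · 0.0119 = 0.002975, 1/3 · 0.002142 = 0.00071399; summing to 0.015053.
Normalising, the posterior is P(r = 1 | data) = 0.071146, P(r = 2 | data) = 0.49407, P(r = 3 | data) = 0.18972, P(r = 5 | data) = 0.19763, P(r = 6 | data) = 0.047431.
So P(green next | data) = Σ P(green next | H) P(H | data) = (1/7)(0.071146) + (2/7)(0.49407) + (3/7)(0.18972) + (5/7)(0.19763) + (6/7)(0.047431) = 0.41446.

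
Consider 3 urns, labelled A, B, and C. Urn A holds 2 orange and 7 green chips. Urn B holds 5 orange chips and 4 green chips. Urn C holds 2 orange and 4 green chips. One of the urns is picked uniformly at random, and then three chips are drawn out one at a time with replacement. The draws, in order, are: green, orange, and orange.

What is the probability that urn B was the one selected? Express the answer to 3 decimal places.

The likelihood of the observed sequence under each hypothesis: P(data | urn A) = (7/9)(2/9)(2/9) = 0.038409; P(data | urn B) = (4/9)(5/9)(5/9) = 0.13717; P(data | urn C) = (4/6)(2/6)(2/6) = 0.074074.
The prior-weighted likelihoods are 1/3 · 0.038409 = 0.012803, 1/3 · 0.13717 = 0.045725, 1/3 · 0.074074 = 0.024691; with total 0.083219.
So P(urn B | data) = (0.045725) / (0.083219) = 0.54945.

0.549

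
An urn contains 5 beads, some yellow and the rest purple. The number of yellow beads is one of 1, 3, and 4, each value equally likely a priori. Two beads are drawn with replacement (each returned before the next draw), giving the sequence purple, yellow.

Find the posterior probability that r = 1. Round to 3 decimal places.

Compute the likelihood of the observed sequence for each case: P(data | r = 1) = (4/5)(1/5) = 4/25; P(data | r = 3) = (2/5)(3/5) = 6/25; P(data | r = 4) = (1/5)(4/5) = 4/25.
The prior-weighted likelihoods are 1/3 · 4/25 = 4/75, 1/3 · 6/25 = 2/25, 1/3 · 4/25 = 4/75; with total 14/75.
So P(r = 1 | data) = (4/75) / (14/75) = 2/7.

0.286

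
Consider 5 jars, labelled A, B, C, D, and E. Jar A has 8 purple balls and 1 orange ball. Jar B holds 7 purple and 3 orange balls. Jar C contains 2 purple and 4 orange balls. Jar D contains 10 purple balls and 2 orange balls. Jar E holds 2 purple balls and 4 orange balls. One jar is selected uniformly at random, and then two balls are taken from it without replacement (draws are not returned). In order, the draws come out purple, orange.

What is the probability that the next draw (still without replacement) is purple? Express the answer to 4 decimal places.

0.5400

The likelihood of the observed sequence under each hypothesis: P(data | jar A) = (8/9)(1/8) = 0.11111; P(data | jar B) = (7/10)(3/9) = 0.23333; P(data | jar C) = (2/6)(4/5) = 0.26667; P(data | jar D) = (10/12)(2/11) = 0.15152; P(data | jar E) = (2/6)(4/5) = 0.26667.
Multiplying each by its prior: 1/5 · 0.11111 = 0.022222, 1/5 · 0.23333 = 0.046667, 1/5 · 0.26667 = 0.053333, 1/5 · 0.15152 = 0.030303, 1/5 · 0.26667 = 0.053333; with total 0.20586.
The posterior is then P(jar A | data) = 0.10795, P(jar B | data) = 0.22669, P(jar C | data) = 0.25908, P(jar D | data) = 0.1472, P(jar E | data) = 0.25908.
Averaging over the posterior, P(purple next | data) = (1)(0.10795) + (3/4)(0.22669) + (1/4)(0.25908) + (9/10)(0.1472) + (1/4)(0.25908) = 0.53999.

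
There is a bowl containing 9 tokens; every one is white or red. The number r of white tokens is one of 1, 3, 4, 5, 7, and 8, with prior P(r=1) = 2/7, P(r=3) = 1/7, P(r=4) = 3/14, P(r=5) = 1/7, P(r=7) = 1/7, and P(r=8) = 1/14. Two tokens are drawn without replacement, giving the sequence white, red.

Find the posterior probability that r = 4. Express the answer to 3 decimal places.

The likelihood of the observed sequence under each hypothesis: P(data | r = 1) = (1/9)(8/8) = 1/9; P(data | r = 3) = (3/9)(6/8) = 1/4; P(data | r = 4) = (4/9)(5/8) = 5/18; P(data | r = 5) = (5/9)(4/8) = 5/18; P(data | r = 7) = (7/9)(2/8) = 7/36; P(data | r = 8) = (8/9)(1/8) = 1/9.
Multiplying each by its prior: 2/7 · 1/9 = 2/63, 1/7 · 1/4 = 1/28, 3/14 · 5/18 = 5/84, 1/7 · 5/18 = 5/126, 1/7 · 7/36 = 1/36, 1/14 · 1/9 = 1/126; summing to 17/84.
So P(r = 4 | data) = (5/84) / (17/84) = 5/17.

0.294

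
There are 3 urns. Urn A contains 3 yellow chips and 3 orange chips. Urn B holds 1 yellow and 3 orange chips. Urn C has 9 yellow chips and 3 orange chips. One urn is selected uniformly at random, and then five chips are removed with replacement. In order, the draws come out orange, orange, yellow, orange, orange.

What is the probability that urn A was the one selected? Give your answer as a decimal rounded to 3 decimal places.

Compute the likelihood of the observed sequence for each case: P(data | urn A) = (3/6)(3/6)(3/6)(3/6)(3/6) = 0.03125; P(data | urn B) = (3/4)(3/4)(1/4)(3/4)(3/4) = 0.079102; P(data | urn C) = (3/12)(3/12)(9/12)(3/12)(3/12) = 0.0029297.
The prior-weighted likelihoods are 1/3 · 0.03125 = 0.010417, 1/3 · 0.079102 = 0.026367, 1/3 · 0.0029297 = 0.00097656; summing to 0.03776.
So P(urn A | data) = (0.010417) / (0.03776) = 0.27586.

0.276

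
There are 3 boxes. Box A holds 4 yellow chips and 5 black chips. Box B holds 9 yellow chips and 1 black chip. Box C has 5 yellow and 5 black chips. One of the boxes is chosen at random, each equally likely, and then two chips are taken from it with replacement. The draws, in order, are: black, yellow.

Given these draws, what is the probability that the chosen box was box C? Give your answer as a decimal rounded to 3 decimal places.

0.426

Under each hypothesis, the probability of the observed sequence is: P(data | box A) = (5/9)(4/9) = 0.24691; P(data | box B) = (1/10)(9/10) = 0.09; P(data | box C) = (5/10)(5/10) = 0.25.
Weighting by the prior gives 1/3 · 0.24691 = 0.082305, 1/3 · 0.09 = 0.03, 1/3 · 0.25 = 0.083333; with total 0.19564.
Therefore the posterior P(box C | data) = (0.083333) / (0.19564) = 0.42596.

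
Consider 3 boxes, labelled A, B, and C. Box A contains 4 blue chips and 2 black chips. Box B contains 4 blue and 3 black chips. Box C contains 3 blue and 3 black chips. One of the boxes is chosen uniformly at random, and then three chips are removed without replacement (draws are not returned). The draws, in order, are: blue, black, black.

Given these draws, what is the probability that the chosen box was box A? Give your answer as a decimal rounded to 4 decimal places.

Compute the likelihood of the observed sequence for each case: P(data | box A) = (4/6)(2/5)(1/4) = 0.066667; P(data | box B) = (4/7)(3/6)(2/5) = 0.11429; P(data | box C) = (3/6)(3/5)(2/4) = 0.15.
Multiplying each by its prior: 1/3 · 0.066667 = 0.022222, 1/3 · 0.11429 = 0.038095, 1/3 · 0.15 = 0.05; summing to 0.11032.
So P(box A | data) = (0.022222) / (0.11032) = 0.20144.

0.2014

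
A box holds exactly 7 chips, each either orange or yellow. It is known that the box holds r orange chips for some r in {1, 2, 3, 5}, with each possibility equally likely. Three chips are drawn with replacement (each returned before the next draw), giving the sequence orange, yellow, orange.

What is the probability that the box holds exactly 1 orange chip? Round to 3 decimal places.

Compute the likelihood of the observed sequence for each case: P(data | r = 1) = (1/7)(6/7)(1/7) = 6/343; P(data | r = 2) = (2/7)(5/7)(2/7) = 20/343; P(data | r = 3) = (3/7)(4/7)(3/7) = 36/343; P(data | r = 5) = (5/7)(2/7)(5/7) = 50/343.
Weighting by the prior gives 1/4 · 6/343 = 3/686, 1/4 · 20/343 = 5/343, 1/4 · 36/343 = 9/343, 1/4 · 50/343 = 25/686; these sum to 4/49.
Therefore the posterior P(r = 1 | data) = (3/686) / (4/49) = 3/56.

0.054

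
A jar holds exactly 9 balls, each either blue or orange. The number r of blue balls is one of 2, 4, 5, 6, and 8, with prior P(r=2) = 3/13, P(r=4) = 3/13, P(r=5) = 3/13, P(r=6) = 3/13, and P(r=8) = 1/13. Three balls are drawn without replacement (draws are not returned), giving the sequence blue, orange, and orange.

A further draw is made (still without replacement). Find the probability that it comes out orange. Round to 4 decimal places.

0.5231

Compute the likelihood of the observed sequence for each case: P(data | r = 2) = (2/9)(7/8)(6/7) = 1/6; P(data | r = 4) = (4/9)(5/8)(4/7) = 10/63; P(data | r = 5) = (5/9)(4/8)(3/7) = 5/42; P(data | r = 6) = (6/9)(3/8)(2/7) = 1/14; P(data | r = 8) = (8/9)(1/8)(0/7) = 0.
Multiplying each by its prior: 3/13 · 1/6 = 1/26, 3/13 · 10/63 = 10/273, 3/13 · 5/42 = 5/182, 3/13 · 1/14 = 3/182, 1/13 · 0 = 0; summing to 5/42.
The posterior is then P(r = 2 | data) = 21/65, P(r = 4 | data) = 4/13, P(r = 5 | data) = 3/13, P(r = 6 | data) = 9/65, P(r = 8 | data) = 0.
The predictive probability is P(orange next | data) = (5/6)(21/65) + (1/2)(4/13) + (1/3)(3/13) + (1/6)(9/65) = 34/65.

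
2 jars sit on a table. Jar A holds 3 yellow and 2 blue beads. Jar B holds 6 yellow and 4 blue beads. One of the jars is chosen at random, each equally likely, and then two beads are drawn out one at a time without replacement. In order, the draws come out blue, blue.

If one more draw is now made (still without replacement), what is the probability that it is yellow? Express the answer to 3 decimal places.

0.857

For each hypothesis, P(data | H) works out to: P(data | jar A) = (2/5)(1/4) = 1/10; P(data | jar B) = (4/10)(3/9) = 2/15.
Multiplying each by its prior: 1/2 · 1/10 = 1/20, 1/2 · 2/15 = 1/15; with total 7/60.
Dividing through by the total gives posterior P(jar A | data) = 3/7, P(jar B | data) = 4/7.
Averaging over the posterior, P(yellow next | data) = (1)(3/7) + (3/4)(4/7) = 6/7.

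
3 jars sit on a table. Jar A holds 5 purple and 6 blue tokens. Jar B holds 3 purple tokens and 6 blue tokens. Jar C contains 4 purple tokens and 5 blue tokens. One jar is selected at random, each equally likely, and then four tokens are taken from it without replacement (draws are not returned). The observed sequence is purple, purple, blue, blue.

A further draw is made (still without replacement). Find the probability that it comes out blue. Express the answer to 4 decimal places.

0.6454

Compute the likelihood of the observed sequence for each case: P(data | jar A) = (5/11)(4/10)(6/9)(5/8) = 0.075758; P(data | jar B) = (3/9)(2/8)(6/7)(5/6) = 0.059524; P(data | jar C) = (4/9)(3/8)(5/7)(4/6) = 0.079365.
Multiplying each by its prior: 1/3 · 0.075758 = 0.025253, 1/3 · 0.059524 = 0.019841, 1/3 · 0.079365 = 0.026455; these sum to 0.071549.
Normalising, the posterior is P(jar A | data) = 0.35294, P(jar B | data) = 0.27731, P(jar C | data) = 0.36975.
Averaging over the posterior, P(blue next | data) = (4/7)(0.35294) + (4/5)(0.27731) + (3/5)(0.36975) = 0.64538.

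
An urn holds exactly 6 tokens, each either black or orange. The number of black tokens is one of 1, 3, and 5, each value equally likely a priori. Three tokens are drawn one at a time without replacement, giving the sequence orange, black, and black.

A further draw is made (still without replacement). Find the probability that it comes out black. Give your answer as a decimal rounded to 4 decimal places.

0.6842

Under each hypothesis, the probability of the observed sequence is: P(data | r = 1) = (5/6)(1/5)(0/4) = 0; P(data | r = 3) = (3/6)(3/5)(2/4) = 3/20; P(data | r = 5) = (1/6)(5/5)(4/4) = 1/6.
The prior-weighted likelihoods are 1/3 · 0 = 0, 1/3 · 3/20 = 1/20, 1/3 · 1/6 = 1/18; these sum to 19/180.
Dividing through by the total gives posterior P(r = 1 | data) = 0, P(r = 3 | data) = 9/19, P(r = 5 | data) = 10/19.
The predictive probability is P(black next | data) = (1/3)(9/19) + (1)(10/19) = 13/19.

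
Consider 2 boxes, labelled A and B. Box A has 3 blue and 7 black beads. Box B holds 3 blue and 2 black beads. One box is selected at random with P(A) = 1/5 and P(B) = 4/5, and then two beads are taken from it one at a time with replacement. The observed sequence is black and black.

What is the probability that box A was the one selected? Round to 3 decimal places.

0.434

For each hypothesis, P(data | H) works out to: P(data | box A) = (7/10)(7/10) = 49/100; P(data | box B) = (2/5)(2/5) = 4/25.
The prior-weighted likelihoods are 1/5 · 49/100 = 49/500, 4/5 · 4/25 = 16/125; these sum to 113/500.
Hence P(box A | data) = (49/500) / (113/500) = 49/113.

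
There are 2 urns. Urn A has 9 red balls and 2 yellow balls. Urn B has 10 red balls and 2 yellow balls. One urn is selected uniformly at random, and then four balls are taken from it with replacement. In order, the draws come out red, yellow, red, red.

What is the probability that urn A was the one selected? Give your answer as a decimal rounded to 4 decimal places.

0.5080

Compute the likelihood of the observed sequence for each case: P(data | urn A) = (9/11)(2/11)(9/11)(9/11) = 0.099583; P(data | urn B) = (10/12)(2/12)(10/12)(10/12) = 0.096451.
The prior-weighted likelihoods are 1/2 · 0.099583 = 0.049792, 1/2 · 0.096451 = 0.048225; summing to 0.098017.
Therefore the posterior P(urn A | data) = (0.049792) / (0.098017) = 0.50799.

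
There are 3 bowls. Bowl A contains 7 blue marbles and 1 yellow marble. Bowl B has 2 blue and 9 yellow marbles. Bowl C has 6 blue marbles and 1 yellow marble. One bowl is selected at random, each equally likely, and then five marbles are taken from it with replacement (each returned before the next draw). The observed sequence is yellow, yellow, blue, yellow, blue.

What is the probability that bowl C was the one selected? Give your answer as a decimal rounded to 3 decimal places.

The likelihood of the observed sequence under each hypothesis: P(data | bowl A) = (1/8)(1/8)(7/8)(1/8)(7/8) = 0.0014954; P(data | bowl B) = (9/11)(9/11)(2/11)(9/11)(2/11) = 0.018106; P(data | bowl C) = (1/7)(1/7)(6/7)(1/7)(6/7) = 0.002142.
The prior-weighted likelihoods are 1/3 · 0.0014954 = 0.00049845, 1/3 · 0.018106 = 0.0060354, 1/3 · 0.002142 = 0.00071399; summing to 0.0072478.
By Bayes' rule, P(bowl C | data) = (0.00071399) / (0.0072478) = 0.098511.

0.099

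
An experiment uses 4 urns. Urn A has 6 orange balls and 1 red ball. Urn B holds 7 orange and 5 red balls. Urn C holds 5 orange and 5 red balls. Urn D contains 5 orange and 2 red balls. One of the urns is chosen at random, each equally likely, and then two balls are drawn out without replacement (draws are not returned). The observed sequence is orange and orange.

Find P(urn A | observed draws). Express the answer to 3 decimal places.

Compute the likelihood of the observed sequence for each case: P(data | urn A) = (6/7)(5/6) = 0.71429; P(data | urn B) = (7/12)(6/11) = 0.31818; P(data | urn C) = (5/10)(4/9) = 0.22222; P(data | urn D) = (5/7)(4/6) = 0.47619.
Weighting by the prior gives 1/4 · 0.71429 = 0.17857, 1/4 · 0.31818 = 0.079545, 1/4 · 0.22222 = 0.055556, 1/4 · 0.47619 = 0.11905; these sum to 0.43272.
By Bayes' rule, P(urn A | data) = (0.17857) / (0.43272) = 0.41267.

0.413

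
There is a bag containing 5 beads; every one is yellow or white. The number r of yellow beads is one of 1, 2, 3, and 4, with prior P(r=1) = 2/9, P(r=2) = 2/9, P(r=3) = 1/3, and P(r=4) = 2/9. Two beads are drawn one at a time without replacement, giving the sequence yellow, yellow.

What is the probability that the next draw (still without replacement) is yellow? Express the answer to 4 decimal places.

0.4783

Under each hypothesis, the probability of the observed sequence is: P(data | r = 1) = (1/5)(0/4) = 0; P(data | r = 2) = (2/5)(1/4) = 1/10; P(data | r = 3) = (3/5)(2/4) = 3/10; P(data | r = 4) = (4/5)(3/4) = 3/5.
Weighting by the prior gives 2/9 · 0 = 0, 2/9 · 1/10 = 1/45, 1/3 · 3/10 = 1/10, 2/9 · 3/5 = 2/15; these sum to 23/90.
Dividing through by the total gives posterior P(r = 1 | data) = 0, P(r = 2 | data) = 2/23, P(r = 3 | data) = 9/23, P(r = 4 | data) = 12/23.
Averaging over the posterior, P(yellow next | data) = (0)(2/23) + (1/3)(9/23) + (2/3)(12/23) = 11/23.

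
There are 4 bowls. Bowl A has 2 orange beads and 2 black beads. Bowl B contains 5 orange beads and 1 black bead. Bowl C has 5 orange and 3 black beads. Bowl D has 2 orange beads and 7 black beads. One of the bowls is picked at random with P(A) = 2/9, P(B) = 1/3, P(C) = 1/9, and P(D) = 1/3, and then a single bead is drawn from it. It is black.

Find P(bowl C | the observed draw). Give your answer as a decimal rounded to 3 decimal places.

The likelihood of this draw under each hypothesis: P(data | bowl A) = (2/4) = 1/2; P(data | bowl B) = (1/6) = 1/6; P(data | bowl C) = (3/8) = 3/8; P(data | bowl D) = (7/9) = 7/9.
Multiplying each by its prior: 2/9 · 1/2 = 1/9, 1/3 · 1/6 = 1/18, 1/9 · 3/8 = 1/24, 1/3 · 7/9 = 7/27; these sum to 101/216.
Therefore the posterior P(bowl C | data) = (1/24) / (101/216) = 9/101.

0.089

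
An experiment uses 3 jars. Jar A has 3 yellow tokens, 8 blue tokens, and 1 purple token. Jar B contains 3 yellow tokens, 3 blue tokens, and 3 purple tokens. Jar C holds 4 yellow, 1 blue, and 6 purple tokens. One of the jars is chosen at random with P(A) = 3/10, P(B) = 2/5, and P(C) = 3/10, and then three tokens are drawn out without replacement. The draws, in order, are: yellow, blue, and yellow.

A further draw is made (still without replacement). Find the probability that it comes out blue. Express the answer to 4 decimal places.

The likelihood of the observed sequence under each hypothesis: P(data | jar A) = (3/12)(8/11)(2/10) = 0.036364; P(data | jar B) = (3/9)(3/8)(2/7) = 0.035714; P(data | jar C) = (4/11)(1/10)(3/9) = 0.012121.
Weighting by the prior gives 3/10 · 0.036364 = 0.010909, 2/5 · 0.035714 = 0.014286, 3/10 · 0.012121 = 0.0036364; with total 0.028831.
The posterior is then P(jar A | data) = 0.37838, P(jar B | data) = 0.4955, P(jar C | data) = 0.12613.
So P(blue next | data) = Σ P(blue next | H) P(H | data) = (7/9)(0.37838) + (1/3)(0.4955) + (0)(0.12613) = 0.45946.

0.4595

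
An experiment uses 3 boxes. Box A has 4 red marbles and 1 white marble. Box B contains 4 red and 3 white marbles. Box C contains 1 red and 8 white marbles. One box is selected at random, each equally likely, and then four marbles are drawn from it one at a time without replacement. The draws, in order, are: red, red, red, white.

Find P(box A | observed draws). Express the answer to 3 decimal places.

Compute the likelihood of the observed sequence for each case: P(data | box A) = (4/5)(3/4)(2/3)(1/2) = 1/5; P(data | box B) = (4/7)(3/6)(2/5)(3/4) = 3/35; P(data | box C) = (1/9)(0/8) = 0.
The prior-weighted likelihoods are 1/3 · 1/5 = 1/15, 1/3 · 3/35 = 1/35, 1/3 · 0 = 0; these sum to 2/21.
Therefore the posterior P(box A | data) = (1/15) / (2/21) = 7/10.

0.700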